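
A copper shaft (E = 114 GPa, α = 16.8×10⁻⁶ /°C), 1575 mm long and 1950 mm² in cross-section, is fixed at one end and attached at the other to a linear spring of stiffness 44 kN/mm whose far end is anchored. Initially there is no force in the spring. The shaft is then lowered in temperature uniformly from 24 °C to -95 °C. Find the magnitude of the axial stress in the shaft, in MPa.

σ ≈ 54.2 MPa (tensile)

If the spring were absent the shaft would shorten by αΔT L = 16.8×10⁻⁶ × 119 × 1575 = 3.149 mm.
Let P be the tensile force in the spring. The shaft extends elastically by PL/(AE) and the spring stretches by P/k; together these equal δ_free.
P [ L/(AE) + 1/k ] = δ_free → P [ 1575/(1950×114×10³) + 1/(44×10³) ] = 3.149.
P = 3.149 / 2.981×10⁻⁵ = 105600 N.
σ = P/A = 105600/1950 = 54.16 MPa.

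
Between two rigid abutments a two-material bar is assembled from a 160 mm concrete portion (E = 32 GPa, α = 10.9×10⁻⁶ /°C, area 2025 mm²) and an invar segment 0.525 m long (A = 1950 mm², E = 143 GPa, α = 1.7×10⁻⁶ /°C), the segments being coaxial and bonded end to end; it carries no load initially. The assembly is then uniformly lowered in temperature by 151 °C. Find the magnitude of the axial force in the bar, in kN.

P ≈ 91.5 kN (tensile)

Free thermal contraction of the whole bar: Σ αᵢΔT Lᵢ = 10.9×10⁻⁶×151×160 + 1.7×10⁻⁶×151×525 = 0.3981 mm.
The rigid supports impose zero overall length change; the single axial force P common to all segments must satisfy P Σ Lᵢ/(AᵢEᵢ) = δ_free.
Σ Lᵢ/(AᵢEᵢ) = 160/(2025×32×10³) + 525/(1950×143×10³) = 4.352×10⁻⁶ mm/N.
P = 0.3981 / 4.352×10⁻⁶ = 91480 N = 91.48 kN, tensile.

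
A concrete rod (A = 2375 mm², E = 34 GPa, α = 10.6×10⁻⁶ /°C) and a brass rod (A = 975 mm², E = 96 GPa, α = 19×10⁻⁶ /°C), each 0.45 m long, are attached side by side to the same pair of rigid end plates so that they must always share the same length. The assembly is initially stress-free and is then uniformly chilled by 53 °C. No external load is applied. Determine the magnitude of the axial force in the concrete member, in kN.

P ≈ 19.3 kN (compressive in the concrete)

Both members must finish at the same length. With the larger α, the brass tends to over-contract; the plates restrain it, putting the brass in tension and the concrete in compression. With no external load the two internal forces are equal and opposite, magnitude P.
Equating the net (thermal + elastic) strains gives |α₁ − α₂|·ΔT = P·[1/(A₁E₁) + 1/(A₂E₂)].
|α₁ − α₂|·ΔT = 8.4×10⁻⁶ × 53 = 0.0004452.
1/(A₁E₁) + 1/(A₂E₂) = 1/(2375×34×10³) + 1/(975×96×10³) = 2.307×10⁻⁸ N⁻¹.
So P = 0.0004452 / 2.307×10⁻⁸ = 19.3 kN.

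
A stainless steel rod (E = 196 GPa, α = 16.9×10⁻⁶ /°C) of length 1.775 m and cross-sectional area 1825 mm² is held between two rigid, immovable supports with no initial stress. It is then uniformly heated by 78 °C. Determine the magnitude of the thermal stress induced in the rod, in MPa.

σ ≈ 258 MPa (compressive)

Because both ends are immovable the net strain is zero, and the suppressed thermal strain is αΔT = 16.9×10⁻⁶ × 78 = 1318.2×10⁻⁶.
The stress required to suppress this strain is σ = Eε = 196×10³ × 1318.2×10⁻⁶ = 258.4 MPa, compressive since the rod is trying to expand.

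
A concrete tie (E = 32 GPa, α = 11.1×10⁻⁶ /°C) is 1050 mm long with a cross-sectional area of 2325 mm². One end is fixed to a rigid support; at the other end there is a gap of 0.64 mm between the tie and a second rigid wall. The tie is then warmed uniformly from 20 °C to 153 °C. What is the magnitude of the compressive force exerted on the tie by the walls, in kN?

P ≈ 64.5 kN

Free thermal elongation = αΔT L = 11.1×10⁻⁶ × 133 × 1050 = 1.55 mm.
The gap closes (δ_free > 0.64 mm) and the wall then resists a further 1.55 − 0.64 = 0.9101 mm of expansion.
So σ = E(δ_free − g)/L = 32×10³ × 0.9101/1050 = 27.74 MPa.
P = σA = 27.74 × 2325 = 64.49 kN.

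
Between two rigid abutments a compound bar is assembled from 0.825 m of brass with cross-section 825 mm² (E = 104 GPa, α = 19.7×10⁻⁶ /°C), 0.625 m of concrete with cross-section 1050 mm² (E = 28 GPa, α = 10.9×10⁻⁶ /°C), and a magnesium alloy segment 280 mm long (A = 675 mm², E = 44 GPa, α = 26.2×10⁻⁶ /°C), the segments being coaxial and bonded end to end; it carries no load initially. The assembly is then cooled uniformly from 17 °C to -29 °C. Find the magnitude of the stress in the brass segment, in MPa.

With the walls removed the bar would change length by δ_free = Σ αᵢΔT Lᵢ = 19.7×10⁻⁶×46×825 + 10.9×10⁻⁶×46×625 + 26.2×10⁻⁶×46×280 = 1.398 mm.
Since the ends are fixed, an axial force P builds up, equal in every segment, with P · Σ Lᵢ/(AᵢEᵢ) = δ_free.
The series flexibility is Σ Lᵢ/(AᵢEᵢ) = 825/(825×104×10³) + 625/(1050×28×10³) + 280/(675×44×10³) = 4.03×10⁻⁵ mm/N.
So P = 1.398 / 4.03×10⁻⁵ = 34.7 kN, tensile.
σ_{brass} = P / A = 34700 / 825 = 42.06 MPa.

σ ≈ 42.1 MPa (tensile)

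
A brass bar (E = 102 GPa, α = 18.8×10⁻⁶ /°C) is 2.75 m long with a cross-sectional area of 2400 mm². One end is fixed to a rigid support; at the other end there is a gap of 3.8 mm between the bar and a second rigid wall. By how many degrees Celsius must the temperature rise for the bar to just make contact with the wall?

The gap closes when αΔT L = 3.8 mm, since the bar is still unstressed at that instant.
ΔT = 3.8 / (18.8×10⁻⁶ × 2750) = 73.5 °C.

ΔT ≈ 73.5 °C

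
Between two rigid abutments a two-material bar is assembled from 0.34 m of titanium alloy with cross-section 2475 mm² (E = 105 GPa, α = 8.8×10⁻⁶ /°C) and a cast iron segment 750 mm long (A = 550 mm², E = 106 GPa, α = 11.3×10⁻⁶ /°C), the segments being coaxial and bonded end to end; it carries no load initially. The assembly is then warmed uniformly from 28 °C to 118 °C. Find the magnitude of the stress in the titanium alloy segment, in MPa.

If the supports were absent, the total length change would be Σ αᵢΔT Lᵢ = 8.8×10⁻⁶×90×340 + 11.3×10⁻⁶×90×750 = 1.032 mm.
The walls prevent any net length change, so an axial force P (same in every segment) develops. Compatibility: P · Σ Lᵢ/(AᵢEᵢ) = δ_free.
The series flexibility is Σ Lᵢ/(AᵢEᵢ) = 340/(2475×105×10³) + 750/(550×106×10³) = 1.417×10⁻⁵ mm/N.
Hence P = δ_free / Σ(L/AE) = 1.032/1.417×10⁻⁵ = 72.82 kN (compressive).
σ_{titanium alloy} = P / A = 72820 / 2475 = 29.42 MPa.

σ ≈ 29.4 MPa (compressive)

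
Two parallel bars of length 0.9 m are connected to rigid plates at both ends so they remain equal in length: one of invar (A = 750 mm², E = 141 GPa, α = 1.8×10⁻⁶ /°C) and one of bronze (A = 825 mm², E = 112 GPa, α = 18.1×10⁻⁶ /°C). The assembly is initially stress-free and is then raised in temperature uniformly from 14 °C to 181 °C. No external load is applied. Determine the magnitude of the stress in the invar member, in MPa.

Equilibrium of a rigid end plate with no external load gives equal and opposite internal forces ±P in the two members. Since α_{bronze} > α_{invar}, heating drives the bronze into compression and the invar into tension.
Compatibility of the two members (thermal + elastic change equal): (α₁ − α₂)ΔT = P·[1/(A₁E₁) + 1/(A₂E₂)].
|α₁ − α₂|·ΔT = 16.3×10⁻⁶ × 167 = 0.002722.
1/(A₁E₁) + 1/(A₂E₂) = 1/(750×141×10³) + 1/(825×112×10³) = 2.028×10⁻⁸ N⁻¹.
So P = 0.002722 / 2.028×10⁻⁸ = 134.2 kN.
σ_{invar} = P/A₁ = 134200/750 = 179 MPa, tensile.

σ ≈ 179 MPa (tensile)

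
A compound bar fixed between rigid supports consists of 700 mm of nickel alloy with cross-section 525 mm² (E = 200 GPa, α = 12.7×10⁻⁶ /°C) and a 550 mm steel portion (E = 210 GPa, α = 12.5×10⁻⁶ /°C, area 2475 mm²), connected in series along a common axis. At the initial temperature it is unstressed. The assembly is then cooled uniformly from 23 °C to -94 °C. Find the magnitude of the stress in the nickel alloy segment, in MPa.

Free thermal contraction of the whole bar: Σ αᵢΔT Lᵢ = 12.7×10⁻⁶×117×700 + 12.5×10⁻⁶×117×550 = 1.845 mm.
The rigid supports impose zero overall length change; the single axial force P common to all segments must satisfy P Σ Lᵢ/(AᵢEᵢ) = δ_free.
The series flexibility is Σ Lᵢ/(AᵢEᵢ) = 700/(525×200×10³) + 550/(2475×210×10³) = 7.725×10⁻⁶ mm/N.
P = 1.845 / 7.725×10⁻⁶ = 238800 N = 238.8 kN, tensile.
σ_{nickel alloy} = P / A = 238800 / 525 = 454.8 MPa.

σ ≈ 455 MPa (tensile)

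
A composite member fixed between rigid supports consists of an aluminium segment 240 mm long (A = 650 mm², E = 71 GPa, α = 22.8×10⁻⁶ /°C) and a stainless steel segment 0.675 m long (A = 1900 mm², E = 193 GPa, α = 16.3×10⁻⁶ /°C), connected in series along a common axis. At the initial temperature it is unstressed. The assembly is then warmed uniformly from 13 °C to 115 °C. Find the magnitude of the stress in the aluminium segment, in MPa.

If the supports were absent, the total length change would be Σ αᵢΔT Lᵢ = 22.8×10⁻⁶×102×240 + 16.3×10⁻⁶×102×675 = 1.68 mm.
Since the ends are fixed, an axial force P builds up, equal in every segment, with P · Σ Lᵢ/(AᵢEᵢ) = δ_free.
The series flexibility is Σ Lᵢ/(AᵢEᵢ) = 240/(650×71×10³) + 675/(1900×193×10³) = 7.041×10⁻⁶ mm/N.
Hence P = δ_free / Σ(L/AE) = 1.68/7.041×10⁻⁶ = 238.7 kN (compressive).
σ_{aluminium} = P / A = 238700 / 650 = 367.2 MPa.

σ ≈ 367 MPa (compressive)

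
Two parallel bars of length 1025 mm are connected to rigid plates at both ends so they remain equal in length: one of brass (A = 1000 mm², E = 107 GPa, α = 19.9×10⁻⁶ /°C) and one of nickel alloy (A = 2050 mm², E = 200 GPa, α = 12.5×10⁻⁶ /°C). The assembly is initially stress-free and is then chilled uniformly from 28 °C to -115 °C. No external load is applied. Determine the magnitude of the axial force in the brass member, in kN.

P ≈ 89.8 kN (tensile in the brass)

Equilibrium of a rigid end plate with no external load gives equal and opposite internal forces ±P in the two members. Since α_{brass} > α_{nickel alloy}, cooling drives the brass into tension and the nickel alloy into compression.
Compatibility of the two members (thermal + elastic change equal): (α₁ − α₂)ΔT = P·[1/(A₁E₁) + 1/(A₂E₂)].
|α₁ − α₂|·ΔT = 7.4×10⁻⁶ × 143 = 0.001058.
1/(A₁E₁) + 1/(A₂E₂) = 1/(1000×107×10³) + 1/(2050×200×10³) = 1.178×10⁻⁸ N⁻¹.
So P = 0.001058 / 1.178×10⁻⁸ = 89.79 kN.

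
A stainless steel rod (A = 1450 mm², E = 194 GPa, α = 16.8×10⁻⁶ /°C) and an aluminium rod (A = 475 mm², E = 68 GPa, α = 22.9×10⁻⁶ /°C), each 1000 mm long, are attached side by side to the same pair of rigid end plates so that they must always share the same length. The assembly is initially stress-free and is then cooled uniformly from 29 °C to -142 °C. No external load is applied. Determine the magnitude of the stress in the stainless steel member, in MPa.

σ ≈ 20.8 MPa (compressive)

Both members must finish at the same length. With the larger α, the aluminium tends to over-contract; the plates restrain it, putting the aluminium in tension and the stainless steel in compression. With no external load the two internal forces are equal and opposite, magnitude P.
Equating the net (thermal + elastic) strains gives |α₁ − α₂|·ΔT = P·[1/(A₁E₁) + 1/(A₂E₂)].
|α₁ − α₂|·ΔT = 6.1×10⁻⁶ × 171 = 0.001043.
1/(A₁E₁) + 1/(A₂E₂) = 1/(1450×194×10³) + 1/(475×68×10³) = 3.451×10⁻⁸ N⁻¹.
P = 0.001043 / 3.451×10⁻⁸ = 30220 N = 30.22 kN.
σ_{stainless steel} = P/A₁ = 30220/1450 = 20.84 MPa, compressive.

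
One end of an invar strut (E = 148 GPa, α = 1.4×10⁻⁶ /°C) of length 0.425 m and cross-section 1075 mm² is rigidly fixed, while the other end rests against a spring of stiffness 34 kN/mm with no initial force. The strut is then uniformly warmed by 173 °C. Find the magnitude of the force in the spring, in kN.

Free thermal expansion: δ_free = αΔT L = 1.4×10⁻⁶ × 173 × 425 = 0.1029 mm.
Let P be the compressive force at the spring. The strut shortens elastically by PL/(AE) and the spring compresses by P/k; together these equal δ_free.
So P = δ_free / [L/(AE) + 1/k] = 0.1029 / [ 425/(1075×148×10³) + 1/(34×10³) ].
P = 0.1029 / 3.208×10⁻⁵ = 3208 N.

P ≈ 3.21 kN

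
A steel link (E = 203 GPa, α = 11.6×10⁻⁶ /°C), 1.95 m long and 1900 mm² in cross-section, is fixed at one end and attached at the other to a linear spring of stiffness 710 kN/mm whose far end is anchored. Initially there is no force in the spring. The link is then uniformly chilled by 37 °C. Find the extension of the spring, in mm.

δ ≈ 0.182 mm

If the spring were absent the link would shorten by αΔT L = 11.6×10⁻⁶ × 37 × 1950 = 0.8369 mm.
Let P be the tensile force in the spring. The link extends elastically by PL/(AE) and the spring stretches by P/k; together these equal δ_free.
P [ L/(AE) + 1/k ] = δ_free → P [ 1950/(1900×203×10³) + 1/(710×10³) ] = 0.8369.
P = 0.8369 / 6.464×10⁻⁶ = 129500 N.
Spring extension = P/k = 129500/(710×10³) = 0.1824 mm.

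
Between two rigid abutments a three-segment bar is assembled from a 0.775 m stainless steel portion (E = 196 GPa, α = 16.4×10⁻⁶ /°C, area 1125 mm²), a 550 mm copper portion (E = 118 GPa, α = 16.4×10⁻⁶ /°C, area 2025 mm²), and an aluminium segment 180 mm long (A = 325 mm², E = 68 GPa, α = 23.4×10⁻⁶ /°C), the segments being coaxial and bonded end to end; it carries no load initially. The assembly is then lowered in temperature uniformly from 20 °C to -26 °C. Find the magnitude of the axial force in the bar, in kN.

With the walls removed the bar would change length by δ_free = Σ αᵢΔT Lᵢ = 16.4×10⁻⁶×46×775 + 16.4×10⁻⁶×46×550 + 23.4×10⁻⁶×46×180 = 1.193 mm.
The walls prevent any net length change, so an axial force P (same in every segment) develops. Compatibility: P · Σ Lᵢ/(AᵢEᵢ) = δ_free.
Σ Lᵢ/(AᵢEᵢ) = 775/(1125×196×10³) + 550/(2025×118×10³) + 180/(325×68×10³) = 1.396×10⁻⁵ mm/N.
Hence P = δ_free / Σ(L/AE) = 1.193/1.396×10⁻⁵ = 85.47 kN (tensile).

P ≈ 85.5 kN (tensile)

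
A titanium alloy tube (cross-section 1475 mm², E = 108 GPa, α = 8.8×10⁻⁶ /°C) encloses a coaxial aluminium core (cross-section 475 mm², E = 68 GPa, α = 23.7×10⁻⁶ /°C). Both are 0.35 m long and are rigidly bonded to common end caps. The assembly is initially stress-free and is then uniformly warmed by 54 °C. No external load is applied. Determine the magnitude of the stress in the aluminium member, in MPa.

The aluminium has the larger α, so on heating it would change length more than the titanium alloy if both were free. The rigid plates force a common final length, so the aluminium is put into compression and the titanium alloy into tension, with equal and opposite forces P (no external load).
Equating the net (thermal + elastic) strains gives |α₁ − α₂|·ΔT = P·[1/(A₁E₁) + 1/(A₂E₂)].
|α₁ − α₂|·ΔT = 14.9×10⁻⁶ × 54 = 0.0008046.
1/(A₁E₁) + 1/(A₂E₂) = 1/(1475×108×10³) + 1/(475×68×10³) = 3.724×10⁻⁸ N⁻¹.
So P = 0.0008046 / 3.724×10⁻⁸ = 21.61 kN.
σ_{aluminium} = P/A₂ = 21610/475 = 45.49 MPa, compressive.

σ ≈ 45.5 MPa (compressive)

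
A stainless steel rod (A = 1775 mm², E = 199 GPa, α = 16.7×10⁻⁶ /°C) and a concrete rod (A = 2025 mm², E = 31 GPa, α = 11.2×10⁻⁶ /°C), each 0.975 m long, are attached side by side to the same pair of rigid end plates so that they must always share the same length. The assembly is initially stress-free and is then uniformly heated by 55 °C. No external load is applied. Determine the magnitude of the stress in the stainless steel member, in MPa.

σ ≈ 9.08 MPa (compressive)

Equilibrium of a rigid end plate with no external load gives equal and opposite internal forces ±P in the two members. Since α_{stainless steel} > α_{concrete}, heating drives the stainless steel into compression and the concrete into tension.
Equating the net (thermal + elastic) strains gives |α₁ − α₂|·ΔT = P·[1/(A₁E₁) + 1/(A₂E₂)].
|α₁ − α₂|·ΔT = 5.5×10⁻⁶ × 55 = 0.0003025.
1/(A₁E₁) + 1/(A₂E₂) = 1/(1775×199×10³) + 1/(2025×31×10³) = 1.876×10⁻⁸ N⁻¹.
So P = 0.0003025 / 1.876×10⁻⁸ = 16.12 kN.
σ_{stainless steel} = P/A₁ = 16120/1775 = 9.084 MPa, compressive.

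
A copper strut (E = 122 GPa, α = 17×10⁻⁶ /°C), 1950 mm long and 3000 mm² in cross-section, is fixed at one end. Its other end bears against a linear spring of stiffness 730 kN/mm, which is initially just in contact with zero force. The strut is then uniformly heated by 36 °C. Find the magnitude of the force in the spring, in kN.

P ≈ 178 kN

If the spring were absent the strut would lengthen by αΔT L = 17×10⁻⁶ × 36 × 1950 = 1.193 mm.
With a force P in the spring, the elastic change of the strut is PL/(AE) and that of the spring is P/k; compatibility requires their sum to equal δ_free.
P [ L/(AE) + 1/k ] = δ_free → P [ 1950/(3000×122×10³) + 1/(730×10³) ] = 1.193.
P = 1.193 / 6.698×10⁻⁶ = 178200 N.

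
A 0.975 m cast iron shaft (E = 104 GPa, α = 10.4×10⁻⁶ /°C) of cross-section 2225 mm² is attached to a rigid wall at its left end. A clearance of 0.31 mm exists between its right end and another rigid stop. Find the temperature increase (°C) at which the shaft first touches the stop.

ΔT ≈ 30.6 °C

The gap closes when αΔT L = 0.31 mm, since the shaft is still unstressed at that instant.
ΔT = 0.31 / (10.4×10⁻⁶ × 975) = 30.57 °C.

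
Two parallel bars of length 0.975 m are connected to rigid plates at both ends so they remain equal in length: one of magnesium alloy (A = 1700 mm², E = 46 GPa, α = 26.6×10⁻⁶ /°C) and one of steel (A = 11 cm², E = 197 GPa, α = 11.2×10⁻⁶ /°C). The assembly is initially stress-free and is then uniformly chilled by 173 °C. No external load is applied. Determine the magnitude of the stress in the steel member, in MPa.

Equilibrium of a rigid end plate with no external load gives equal and opposite internal forces ±P in the two members. Since α_{magnesium alloy} > α_{steel}, cooling drives the magnesium alloy into tension and the steel into compression.
Setting the final lengths equal and cancelling L: (α₁ − α₂)ΔT = P/(A₁E₁) + P/(A₂E₂).
|α₁ − α₂|·ΔT = 15.4×10⁻⁶ × 173 = 0.002664.
1/(A₁E₁) + 1/(A₂E₂) = 1/(1700×46×10³) + 1/(1100×197×10³) = 1.74×10⁻⁸ N⁻¹.
P = 0.002664 / 1.74×10⁻⁸ = 153100 N = 153.1 kN.
σ_{steel} = P/A₂ = 153100/1100 = 139.2 MPa, compressive.

σ ≈ 139 MPa (compressive)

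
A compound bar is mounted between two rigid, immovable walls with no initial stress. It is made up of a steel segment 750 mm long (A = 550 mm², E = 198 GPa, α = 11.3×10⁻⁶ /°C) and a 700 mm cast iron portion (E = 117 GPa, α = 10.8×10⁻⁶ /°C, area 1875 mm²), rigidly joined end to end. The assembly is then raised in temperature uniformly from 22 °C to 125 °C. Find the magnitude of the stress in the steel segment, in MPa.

With the walls removed the bar would change length by δ_free = Σ αᵢΔT Lᵢ = 11.3×10⁻⁶×103×750 + 10.8×10⁻⁶×103×700 = 1.652 mm.
The walls prevent any net length change, so an axial force P (same in every segment) develops. Compatibility: P · Σ Lᵢ/(AᵢEᵢ) = δ_free.
The series flexibility is Σ Lᵢ/(AᵢEᵢ) = 750/(550×198×10³) + 700/(1875×117×10³) = 1.008×10⁻⁵ mm/N.
So P = 1.652 / 1.008×10⁻⁵ = 163.9 kN, compressive.
σ_{steel} = P / A = 163900 / 550 = 298 MPa.

σ ≈ 298 MPa (compressive)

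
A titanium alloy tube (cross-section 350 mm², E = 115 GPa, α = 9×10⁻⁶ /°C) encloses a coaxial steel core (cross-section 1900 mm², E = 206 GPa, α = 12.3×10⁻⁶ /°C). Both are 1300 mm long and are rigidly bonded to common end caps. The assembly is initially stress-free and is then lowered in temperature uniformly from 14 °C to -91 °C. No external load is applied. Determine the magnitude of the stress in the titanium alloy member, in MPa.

The steel has the larger α, so on cooling it would change length more than the titanium alloy if both were free. The rigid plates force a common final length, so the steel is put into tension and the titanium alloy into compression, with equal and opposite forces P (no external load).
Setting the final lengths equal and cancelling L: (α₁ − α₂)ΔT = P/(A₁E₁) + P/(A₂E₂).
|α₁ − α₂|·ΔT = 3.3×10⁻⁶ × 105 = 0.0003465.
1/(A₁E₁) + 1/(A₂E₂) = 1/(350×115×10³) + 1/(1900×206×10³) = 2.74×10⁻⁸ N⁻¹.
P = 0.0003465 / 2.74×10⁻⁸ = 12650 N = 12.65 kN.
σ_{titanium alloy} = P/A₁ = 12650/350 = 36.13 MPa, compressive.

σ ≈ 36.1 MPa (compressive)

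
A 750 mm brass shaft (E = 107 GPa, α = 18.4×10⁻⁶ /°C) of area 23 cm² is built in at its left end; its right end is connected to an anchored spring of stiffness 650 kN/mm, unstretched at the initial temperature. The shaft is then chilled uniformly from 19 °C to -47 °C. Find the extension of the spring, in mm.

δ ≈ 0.306 mm

If the spring were absent the shaft would shorten by αΔT L = 18.4×10⁻⁶ × 66 × 750 = 0.9108 mm.
With a force P in the spring, the elastic change of the shaft is PL/(AE) and that of the spring is P/k; compatibility requires their sum to equal δ_free.
P [ L/(AE) + 1/k ] = δ_free → P [ 750/(2300×107×10³) + 1/(650×10³) ] = 0.9108.
P = 0.9108 / 4.586×10⁻⁶ = 198600 N.
Spring extension = P/k = 198600/(650×10³) = 0.3055 mm.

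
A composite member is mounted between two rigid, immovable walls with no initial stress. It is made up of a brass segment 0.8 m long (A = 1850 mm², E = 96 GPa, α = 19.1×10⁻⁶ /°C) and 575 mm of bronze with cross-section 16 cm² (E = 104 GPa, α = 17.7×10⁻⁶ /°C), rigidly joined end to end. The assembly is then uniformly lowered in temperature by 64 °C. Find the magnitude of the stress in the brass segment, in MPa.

If the supports were absent, the total length change would be Σ αᵢΔT Lᵢ = 19.1×10⁻⁶×64×800 + 17.7×10⁻⁶×64×575 = 1.629 mm.
Since the ends are fixed, an axial force P builds up, equal in every segment, with P · Σ Lᵢ/(AᵢEᵢ) = δ_free.
The series flexibility is Σ Lᵢ/(AᵢEᵢ) = 800/(1850×96×10³) + 575/(1600×104×10³) = 7.96×10⁻⁶ mm/N.
P = 1.629 / 7.96×10⁻⁶ = 204700 N = 204.7 kN, tensile.
σ_{brass} = P / A = 204700 / 1850 = 110.6 MPa.

σ ≈ 111 MPa (tensile)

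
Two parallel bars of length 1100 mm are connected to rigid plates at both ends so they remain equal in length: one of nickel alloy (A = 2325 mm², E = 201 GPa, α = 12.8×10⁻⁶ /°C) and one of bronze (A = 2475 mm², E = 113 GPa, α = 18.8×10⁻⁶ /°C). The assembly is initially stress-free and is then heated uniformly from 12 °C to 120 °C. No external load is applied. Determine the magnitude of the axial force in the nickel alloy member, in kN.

Equilibrium of a rigid end plate with no external load gives equal and opposite internal forces ±P in the two members. Since α_{bronze} > α_{nickel alloy}, heating drives the bronze into compression and the nickel alloy into tension.
Setting the final lengths equal and cancelling L: (α₁ − α₂)ΔT = P/(A₁E₁) + P/(A₂E₂).
|α₁ − α₂|·ΔT = 6×10⁻⁶ × 108 = 0.000648.
1/(A₁E₁) + 1/(A₂E₂) = 1/(2325×201×10³) + 1/(2475×113×10³) = 5.715×10⁻⁹ N⁻¹.
P = 0.000648 / 5.715×10⁻⁹ = 113400 N = 113.4 kN.

P ≈ 113 kN (tensile in the nickel alloy)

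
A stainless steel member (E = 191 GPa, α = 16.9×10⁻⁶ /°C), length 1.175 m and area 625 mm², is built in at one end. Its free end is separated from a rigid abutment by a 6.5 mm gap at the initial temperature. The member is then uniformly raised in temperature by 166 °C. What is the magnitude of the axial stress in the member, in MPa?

σ ≈ 0 MPa

Free thermal elongation = αΔT L = 16.9×10⁻⁶ × 166 × 1175 = 3.296 mm.
This is smaller than the 6.5 mm clearance, so the member expands freely without reaching the stop — the stress is zero.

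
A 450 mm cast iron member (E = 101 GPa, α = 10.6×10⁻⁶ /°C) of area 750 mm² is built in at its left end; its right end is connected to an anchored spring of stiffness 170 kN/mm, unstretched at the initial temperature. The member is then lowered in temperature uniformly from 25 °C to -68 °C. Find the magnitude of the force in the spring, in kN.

The unrestrained thermal change is αΔT L = 10.6×10⁻⁶ × 93 × 450 = 0.4436 mm.
With a force P in the spring, the elastic change of the member is PL/(AE) and that of the spring is P/k; compatibility requires their sum to equal δ_free.
So P = δ_free / [L/(AE) + 1/k] = 0.4436 / [ 450/(750×101×10³) + 1/(170×10³) ].
P = 0.4436 / 1.182×10⁻⁵ = 37520 N.

P ≈ 37.5 kN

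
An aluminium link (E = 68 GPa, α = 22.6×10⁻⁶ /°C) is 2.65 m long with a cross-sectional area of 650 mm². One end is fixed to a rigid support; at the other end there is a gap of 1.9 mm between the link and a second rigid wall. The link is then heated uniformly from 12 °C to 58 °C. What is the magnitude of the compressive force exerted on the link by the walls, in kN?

P ≈ 14.3 kN

If the wall were absent the link would grow by αΔT L = 22.6×10⁻⁶ × 46 × 2650 = 2.755 mm.
After closing the 1.9 mm clearance, 2.755 − 1.9 = 0.8549 mm of expansion remains to be suppressed by the wall.
Compatibility: PL/(AE) = 0.8549 mm, so σ = P/A = E × (0.8549/2650) = 21.94 MPa.
P = σA = 21.94 × 650 = 14.26 kN.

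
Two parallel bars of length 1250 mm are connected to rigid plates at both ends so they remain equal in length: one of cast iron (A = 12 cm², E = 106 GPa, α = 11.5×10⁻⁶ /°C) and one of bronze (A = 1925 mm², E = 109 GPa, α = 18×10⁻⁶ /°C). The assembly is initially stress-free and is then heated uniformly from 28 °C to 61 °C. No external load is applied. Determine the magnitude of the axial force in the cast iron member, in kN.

Equilibrium of a rigid end plate with no external load gives equal and opposite internal forces ±P in the two members. Since α_{bronze} > α_{cast iron}, heating drives the bronze into compression and the cast iron into tension.
Compatibility of the two members (thermal + elastic change equal): (α₁ − α₂)ΔT = P·[1/(A₁E₁) + 1/(A₂E₂)].
|α₁ − α₂|·ΔT = 6.5×10⁻⁶ × 33 = 0.0002145.
1/(A₁E₁) + 1/(A₂E₂) = 1/(1200×106×10³) + 1/(1925×109×10³) = 1.263×10⁻⁸ N⁻¹.
P = 0.0002145 / 1.263×10⁻⁸ = 16990 N = 16.99 kN.

P ≈ 17 kN (tensile in the cast iron)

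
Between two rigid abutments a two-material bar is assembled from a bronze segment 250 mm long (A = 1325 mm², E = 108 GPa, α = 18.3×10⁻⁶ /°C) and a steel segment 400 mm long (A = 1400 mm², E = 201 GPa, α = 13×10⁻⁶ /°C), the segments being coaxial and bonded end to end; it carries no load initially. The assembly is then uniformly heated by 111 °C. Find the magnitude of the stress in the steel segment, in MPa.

If the supports were absent, the total length change would be Σ αᵢΔT Lᵢ = 18.3×10⁻⁶×111×250 + 13×10⁻⁶×111×400 = 1.085 mm.
The rigid supports impose zero overall length change; the single axial force P common to all segments must satisfy P Σ Lᵢ/(AᵢEᵢ) = δ_free.
The series flexibility is Σ Lᵢ/(AᵢEᵢ) = 250/(1325×108×10³) + 400/(1400×201×10³) = 3.168×10⁻⁶ mm/N.
Hence P = δ_free / Σ(L/AE) = 1.085/3.168×10⁻⁶ = 342.4 kN (compressive).
σ_{steel} = P / A = 342400 / 1400 = 244.6 MPa.

σ ≈ 245 MPa (compressive)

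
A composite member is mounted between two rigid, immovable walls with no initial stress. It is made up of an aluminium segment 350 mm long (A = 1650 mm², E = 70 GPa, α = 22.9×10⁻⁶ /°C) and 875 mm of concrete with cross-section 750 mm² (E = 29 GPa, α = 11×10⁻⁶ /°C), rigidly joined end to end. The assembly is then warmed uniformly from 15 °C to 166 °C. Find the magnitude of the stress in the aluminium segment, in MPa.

If the supports were absent, the total length change would be Σ αᵢΔT Lᵢ = 22.9×10⁻⁶×151×350 + 11×10⁻⁶×151×875 = 2.664 mm.
The rigid supports impose zero overall length change; the single axial force P common to all segments must satisfy P Σ Lᵢ/(AᵢEᵢ) = δ_free.
Σ Lᵢ/(AᵢEᵢ) = 350/(1650×70×10³) + 875/(750×29×10³) = 4.326×10⁻⁵ mm/N.
So P = 2.664 / 4.326×10⁻⁵ = 61.57 kN, compressive.
σ_{aluminium} = P / A = 61570 / 1650 = 37.32 MPa.

σ ≈ 37.3 MPa (compressive)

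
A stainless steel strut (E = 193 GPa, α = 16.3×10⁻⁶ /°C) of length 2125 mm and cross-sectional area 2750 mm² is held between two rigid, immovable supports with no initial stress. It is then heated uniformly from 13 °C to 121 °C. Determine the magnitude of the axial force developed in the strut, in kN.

P ≈ 934 kN (compressive)

With zero net strain, σ = E·αΔT = 193 GPa × 16.3×10⁻⁶ × 108 = 339.8 MPa.
Axial force P = σA = 339.8 × 2750 = 934300 N = 934.3 kN, compressive.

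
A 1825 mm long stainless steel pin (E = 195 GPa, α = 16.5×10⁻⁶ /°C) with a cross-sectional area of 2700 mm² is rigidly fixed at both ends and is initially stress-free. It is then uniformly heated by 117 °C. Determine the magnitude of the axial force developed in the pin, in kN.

With zero net strain, σ = E·αΔT = 195 GPa × 16.5×10⁻⁶ × 117 = 376.4 MPa.
P = AEαΔT = 2700 × 195×10³ × 16.5×10⁻⁶ × 117 = 1016 kN (compressive).

P ≈ 1020 kN (compressive)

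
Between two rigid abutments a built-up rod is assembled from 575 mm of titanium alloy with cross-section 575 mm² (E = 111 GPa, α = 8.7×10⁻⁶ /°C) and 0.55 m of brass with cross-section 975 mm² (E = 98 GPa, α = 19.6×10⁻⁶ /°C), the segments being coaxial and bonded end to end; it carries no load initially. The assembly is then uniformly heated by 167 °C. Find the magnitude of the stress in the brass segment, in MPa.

If the supports were absent, the total length change would be Σ αᵢΔT Lᵢ = 8.7×10⁻⁶×167×575 + 19.6×10⁻⁶×167×550 = 2.636 mm.
Since the ends are fixed, an axial force P builds up, equal in every segment, with P · Σ Lᵢ/(AᵢEᵢ) = δ_free.
Σ Lᵢ/(AᵢEᵢ) = 575/(575×111×10³) + 550/(975×98×10³) = 1.477×10⁻⁵ mm/N.
Hence P = δ_free / Σ(L/AE) = 2.636/1.477×10⁻⁵ = 178.5 kN (compressive).
σ_{brass} = P / A = 178500 / 975 = 183.1 MPa.

σ ≈ 183 MPa (compressive)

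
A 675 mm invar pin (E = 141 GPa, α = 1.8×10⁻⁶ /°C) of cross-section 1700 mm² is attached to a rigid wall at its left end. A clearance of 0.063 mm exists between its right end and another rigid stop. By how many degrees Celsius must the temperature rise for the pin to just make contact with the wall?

The gap closes when αΔT L = 0.063 mm, since the pin is still unstressed at that instant.
So ΔT = g/(αL) = 0.063/(1.8×10⁻⁶ × 675) = 51.85 °C.

ΔT ≈ 51.9 °C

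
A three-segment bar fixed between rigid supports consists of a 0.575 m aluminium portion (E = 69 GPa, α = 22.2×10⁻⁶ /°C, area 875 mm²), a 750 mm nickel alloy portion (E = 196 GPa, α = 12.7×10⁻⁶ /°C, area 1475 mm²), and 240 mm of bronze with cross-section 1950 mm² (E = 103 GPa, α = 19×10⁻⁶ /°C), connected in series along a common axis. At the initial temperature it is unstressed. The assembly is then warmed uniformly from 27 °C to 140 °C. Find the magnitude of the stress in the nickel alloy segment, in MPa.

σ ≈ 155 MPa (compressive)

If the supports were absent, the total length change would be Σ αᵢΔT Lᵢ = 22.2×10⁻⁶×113×575 + 12.7×10⁻⁶×113×750 + 19×10⁻⁶×113×240 = 3.034 mm.
The walls prevent any net length change, so an axial force P (same in every segment) develops. Compatibility: P · Σ Lᵢ/(AᵢEᵢ) = δ_free.
Σ Lᵢ/(AᵢEᵢ) = 575/(875×69×10³) + 750/(1475×196×10³) + 240/(1950×103×10³) = 1.331×10⁻⁵ mm/N.
Hence P = δ_free / Σ(L/AE) = 3.034/1.331×10⁻⁵ = 227.9 kN (compressive).
σ_{nickel alloy} = P / A = 227900 / 1475 = 154.5 MPa.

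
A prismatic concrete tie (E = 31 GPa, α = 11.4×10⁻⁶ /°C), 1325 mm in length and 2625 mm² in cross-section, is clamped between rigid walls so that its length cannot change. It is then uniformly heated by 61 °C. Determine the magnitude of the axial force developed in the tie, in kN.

P ≈ 56.6 kN (compressive)

With zero net strain, σ = E·αΔT = 31 GPa × 11.4×10⁻⁶ × 61 = 21.56 MPa.
P = AEαΔT = 2625 × 31×10³ × 11.4×10⁻⁶ × 61 = 56.59 kN (compressive).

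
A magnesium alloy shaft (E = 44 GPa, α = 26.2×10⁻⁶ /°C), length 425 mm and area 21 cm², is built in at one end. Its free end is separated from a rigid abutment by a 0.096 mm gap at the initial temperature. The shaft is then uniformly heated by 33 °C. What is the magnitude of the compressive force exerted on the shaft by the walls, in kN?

Unrestrained expansion: δ_free = αΔT L = 26.2×10⁻⁶ × 33 × 425 = 0.3675 mm.
After closing the 0.096 mm clearance, 0.3675 − 0.096 = 0.2715 mm of expansion remains to be suppressed by the wall.
Compatibility: PL/(AE) = 0.2715 mm, so σ = P/A = E × (0.2715/425) = 28.1 MPa.
P = σA = 28.1 × 2100 = 59.02 kN.

P ≈ 59 kN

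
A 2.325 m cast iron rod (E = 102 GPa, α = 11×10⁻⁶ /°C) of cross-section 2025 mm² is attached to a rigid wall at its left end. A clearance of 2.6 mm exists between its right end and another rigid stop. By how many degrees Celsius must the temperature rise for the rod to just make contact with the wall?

Contact occurs when the free expansion equals the gap: αΔT L = 2.6 mm.
ΔT = 2.6 / (11×10⁻⁶ × 2325) = 101.7 °C.

ΔT ≈ 102 °C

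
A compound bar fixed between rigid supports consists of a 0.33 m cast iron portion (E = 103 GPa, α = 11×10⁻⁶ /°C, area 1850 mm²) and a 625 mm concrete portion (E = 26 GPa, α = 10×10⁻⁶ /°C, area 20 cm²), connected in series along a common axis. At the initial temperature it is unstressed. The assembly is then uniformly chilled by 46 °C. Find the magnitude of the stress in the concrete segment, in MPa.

σ ≈ 16.5 MPa (tensile)

With the walls removed the bar would change length by δ_free = Σ αᵢΔT Lᵢ = 11×10⁻⁶×46×330 + 10×10⁻⁶×46×625 = 0.4545 mm.
Since the ends are fixed, an axial force P builds up, equal in every segment, with P · Σ Lᵢ/(AᵢEᵢ) = δ_free.
Σ Lᵢ/(AᵢEᵢ) = 330/(1850×103×10³) + 625/(2000×26×10³) = 1.375×10⁻⁵ mm/N.
So P = 0.4545 / 1.375×10⁻⁵ = 33.05 kN, tensile.
σ_{concrete} = P / A = 33050 / 2000 = 16.53 MPa.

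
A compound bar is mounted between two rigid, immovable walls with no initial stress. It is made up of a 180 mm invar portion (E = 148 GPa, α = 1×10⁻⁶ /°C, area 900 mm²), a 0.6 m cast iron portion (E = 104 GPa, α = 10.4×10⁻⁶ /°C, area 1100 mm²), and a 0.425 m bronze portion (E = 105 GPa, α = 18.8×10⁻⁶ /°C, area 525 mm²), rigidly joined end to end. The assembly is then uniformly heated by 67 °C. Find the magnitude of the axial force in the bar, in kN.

With the walls removed the bar would change length by δ_free = Σ αᵢΔT Lᵢ = 1×10⁻⁶×67×180 + 10.4×10⁻⁶×67×600 + 18.8×10⁻⁶×67×425 = 0.9655 mm.
The rigid supports impose zero overall length change; the single axial force P common to all segments must satisfy P Σ Lᵢ/(AᵢEᵢ) = δ_free.
The series flexibility is Σ Lᵢ/(AᵢEᵢ) = 180/(900×148×10³) + 600/(1100×104×10³) + 425/(525×105×10³) = 1.431×10⁻⁵ mm/N.
So P = 0.9655 / 1.431×10⁻⁵ = 67.49 kN, compressive.

P ≈ 67.5 kN (compressive)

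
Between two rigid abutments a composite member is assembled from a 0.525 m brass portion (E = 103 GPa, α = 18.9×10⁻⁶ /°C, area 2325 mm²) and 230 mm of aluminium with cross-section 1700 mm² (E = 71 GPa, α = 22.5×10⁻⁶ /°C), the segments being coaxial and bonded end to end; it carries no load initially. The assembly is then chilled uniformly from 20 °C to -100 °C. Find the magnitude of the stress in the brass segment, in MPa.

σ ≈ 190 MPa (tensile)

If the supports were absent, the total length change would be Σ αᵢΔT Lᵢ = 18.9×10⁻⁶×120×525 + 22.5×10⁻⁶×120×230 = 1.812 mm.
The rigid supports impose zero overall length change; the single axial force P common to all segments must satisfy P Σ Lᵢ/(AᵢEᵢ) = δ_free.
Σ Lᵢ/(AᵢEᵢ) = 525/(2325×103×10³) + 230/(1700×71×10³) = 4.098×10⁻⁶ mm/N.
P = 1.812 / 4.098×10⁻⁶ = 442100 N = 442.1 kN, tensile.
σ_{brass} = P / A = 442100 / 2325 = 190.2 MPa.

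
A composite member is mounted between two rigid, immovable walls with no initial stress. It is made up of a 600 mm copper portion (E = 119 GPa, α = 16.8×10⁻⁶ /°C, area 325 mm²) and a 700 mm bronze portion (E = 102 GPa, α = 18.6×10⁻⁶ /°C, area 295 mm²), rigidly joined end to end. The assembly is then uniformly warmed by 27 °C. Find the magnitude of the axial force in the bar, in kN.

Free thermal expansion of the whole bar: Σ αᵢΔT Lᵢ = 16.8×10⁻⁶×27×600 + 18.6×10⁻⁶×27×700 = 0.6237 mm.
The walls prevent any net length change, so an axial force P (same in every segment) develops. Compatibility: P · Σ Lᵢ/(AᵢEᵢ) = δ_free.
Σ Lᵢ/(AᵢEᵢ) = 600/(325×119×10³) + 700/(295×102×10³) = 3.878×10⁻⁵ mm/N.
P = 0.6237 / 3.878×10⁻⁵ = 16080 N = 16.08 kN, compressive.

P ≈ 16.1 kN (compressive)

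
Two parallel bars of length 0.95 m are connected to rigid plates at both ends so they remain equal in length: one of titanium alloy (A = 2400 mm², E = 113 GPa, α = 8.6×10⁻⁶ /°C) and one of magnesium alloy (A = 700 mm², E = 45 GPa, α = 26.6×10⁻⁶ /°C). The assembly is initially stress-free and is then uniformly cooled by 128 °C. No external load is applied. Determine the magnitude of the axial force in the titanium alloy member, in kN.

P ≈ 65 kN (compressive in the titanium alloy)

Both members must finish at the same length. With the larger α, the magnesium alloy tends to over-contract; the plates restrain it, putting the magnesium alloy in tension and the titanium alloy in compression. With no external load the two internal forces are equal and opposite, magnitude P.
Setting the final lengths equal and cancelling L: (α₁ − α₂)ΔT = P/(A₁E₁) + P/(A₂E₂).
|α₁ − α₂|·ΔT = 18×10⁻⁶ × 128 = 0.002304.
1/(A₁E₁) + 1/(A₂E₂) = 1/(2400×113×10³) + 1/(700×45×10³) = 3.543×10⁻⁸ N⁻¹.
P = 0.002304 / 3.543×10⁻⁸ = 65020 N = 65.02 kN.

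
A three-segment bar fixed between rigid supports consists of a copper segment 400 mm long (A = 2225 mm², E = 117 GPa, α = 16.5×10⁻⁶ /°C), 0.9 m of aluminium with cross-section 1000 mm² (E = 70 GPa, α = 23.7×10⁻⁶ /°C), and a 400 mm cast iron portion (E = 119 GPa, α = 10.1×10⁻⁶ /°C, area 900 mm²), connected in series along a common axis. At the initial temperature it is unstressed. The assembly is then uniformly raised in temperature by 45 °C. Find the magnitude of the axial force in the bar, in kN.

Free thermal expansion of the whole bar: Σ αᵢΔT Lᵢ = 16.5×10⁻⁶×45×400 + 23.7×10⁻⁶×45×900 + 10.1×10⁻⁶×45×400 = 1.439 mm.
The rigid supports impose zero overall length change; the single axial force P common to all segments must satisfy P Σ Lᵢ/(AᵢEᵢ) = δ_free.
Σ Lᵢ/(AᵢEᵢ) = 400/(2225×117×10³) + 900/(1000×70×10³) + 400/(900×119×10³) = 1.813×10⁻⁵ mm/N.
Hence P = δ_free / Σ(L/AE) = 1.439/1.813×10⁻⁵ = 79.36 kN (compressive).

P ≈ 79.4 kN (compressive)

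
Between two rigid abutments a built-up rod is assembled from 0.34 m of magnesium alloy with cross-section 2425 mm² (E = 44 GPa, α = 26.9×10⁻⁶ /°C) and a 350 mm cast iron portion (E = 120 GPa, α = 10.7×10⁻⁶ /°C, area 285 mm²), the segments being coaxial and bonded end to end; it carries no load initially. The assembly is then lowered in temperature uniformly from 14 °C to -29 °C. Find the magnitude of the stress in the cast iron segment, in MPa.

σ ≈ 145 MPa (tensile)

Free thermal contraction of the whole bar: Σ αᵢΔT Lᵢ = 26.9×10⁻⁶×43×340 + 10.7×10⁻⁶×43×350 = 0.5543 mm.
The rigid supports impose zero overall length change; the single axial force P common to all segments must satisfy P Σ Lᵢ/(AᵢEᵢ) = δ_free.
The series flexibility is Σ Lᵢ/(AᵢEᵢ) = 340/(2425×44×10³) + 350/(285×120×10³) = 1.342×10⁻⁵ mm/N.
P = 0.5543 / 1.342×10⁻⁵ = 41300 N = 41.3 kN, tensile.
σ_{cast iron} = P / A = 41300 / 285 = 144.9 MPa.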